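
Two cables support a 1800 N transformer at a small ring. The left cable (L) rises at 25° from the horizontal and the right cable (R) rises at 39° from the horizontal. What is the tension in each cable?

ΣF_x = 0: −T_L·cos25° + T_R·cos39° = 0 → T_R = 1.1662·T_L.
ΣF_y = 0: T_L·sin25° + T_R·sin39° = 1800.
Substitute: T_L·(0.422618 + 1.1662·0.62932) = 1800 → T_L = 1556.38 ≈ 1556 N.
Then T_R = 1.1662 × 1556.38 = 1815 N.

T_L = 1556 N, T_R = 1815 N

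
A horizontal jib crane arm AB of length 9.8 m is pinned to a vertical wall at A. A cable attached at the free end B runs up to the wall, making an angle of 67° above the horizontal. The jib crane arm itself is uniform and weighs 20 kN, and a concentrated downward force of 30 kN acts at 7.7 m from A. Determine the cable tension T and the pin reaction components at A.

T = 36.47 kN, A_x = 14.25 kN, A_y = 16.43 kN

ΣM about A: T·sin67°·9.8 − 20·4.9 − 30·7.7 = 0 → T = 329/(9.8·0.920505) = 36.4707 ≈ 36.47 kN.
ΣF_x = 0: A_x − T·cos67° = 0 → A_x = 36.4707 × 0.390731 = 14.25 kN.
ΣF_y = 0: A_y + T·sin67° − 20 − 30 = 0 → A_y = 50 − 36.4707 × 0.920505 = 16.43 kN.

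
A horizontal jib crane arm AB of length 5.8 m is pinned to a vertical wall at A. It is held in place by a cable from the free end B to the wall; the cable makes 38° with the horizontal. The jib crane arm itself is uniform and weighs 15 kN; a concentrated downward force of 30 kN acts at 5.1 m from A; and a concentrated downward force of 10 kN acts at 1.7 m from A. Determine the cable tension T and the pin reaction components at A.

ΣM about A: T·sin38°·5.8 − 15·2.9 − 30·5.1 − 10·1.7 = 0 → T = 213.5/(5.8·0.615661) = 59.79 kN.
ΣF_x = 0: A_x − T·cos38° = 0 → A_x = 59.79 × 0.788011 = 47.12 kN.
ΣF_y = 0: A_y + T·sin38° − 15 − 30 − 10 = 0 → A_y = 55 − 59.79 × 0.615661 = 18.19 kN.

T = 59.79 kN, A_x = 47.12 kN, A_y = 18.19 kN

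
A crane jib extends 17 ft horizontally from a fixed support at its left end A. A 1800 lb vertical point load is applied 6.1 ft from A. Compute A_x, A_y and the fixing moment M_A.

ΣF_x = 0: A_x = 0.
ΣF_y = 0: A_y − 1800 = 0 → A_y = 1800 lb.
ΣM about A: M_A − 1800·6.1 = 0 → M_A = 10980 lb·ft.

A_x = 0, A_y = 1800 lb, M_A = 10980 lb·ft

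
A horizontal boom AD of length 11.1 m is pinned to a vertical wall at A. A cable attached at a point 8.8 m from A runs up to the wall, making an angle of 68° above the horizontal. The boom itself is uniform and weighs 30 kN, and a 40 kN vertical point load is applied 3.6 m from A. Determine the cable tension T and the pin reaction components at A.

T = 38.06 kN, A_x = 14.26 kN, A_y = 34.72 kN

ΣM about A: T·sin68°·8.8 − 30·5.55 − 40·3.6 = 0 → T = 310.5/(8.8·0.927184) = 38.0551 ≈ 38.06 kN.
ΣF_x = 0: A_x − T·cos68° = 0 → A_x = 38.0551 × 0.374607 = 14.26 kN.
ΣF_y = 0: A_y + T·sin68° − 30 − 40 = 0 → A_y = 70 − 38.0551 × 0.927184 = 34.72 kN.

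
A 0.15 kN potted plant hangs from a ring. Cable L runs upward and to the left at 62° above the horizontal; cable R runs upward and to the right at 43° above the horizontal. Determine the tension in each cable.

T_L = 0.1136 kN, T_R = 0.07290 kN

ΣF_x = 0: −T_L·cos62° + T_R·cos43° = 0 → T_R = 0.641921·T_L.
ΣF_y = 0: T_L·sin62° + T_R·sin43° = 0.15.
Substitute: T_L·(0.882948 + 0.641921·0.681998) = 0.15 → T_L = 0.113573 ≈ 0.1136 kN.
Then T_R = 0.641921 × 0.113573 = 0.07290 kN.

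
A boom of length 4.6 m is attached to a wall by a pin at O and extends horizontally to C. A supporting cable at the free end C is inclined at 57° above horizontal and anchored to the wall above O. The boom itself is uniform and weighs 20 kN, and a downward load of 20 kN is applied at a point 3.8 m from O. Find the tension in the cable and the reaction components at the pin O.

T = 31.62 kN, O_x = 17.22 kN, O_y = 13.48 kN

ΣM about O: T·sin57°·4.6 − 20·2.3 − 20·3.8 = 0 → T = 122/(4.6·0.838671) = 31.6235 ≈ 31.62 kN.
ΣF_x = 0: O_x − T·cos57° = 0 → O_x = 31.6235 × 0.544639 = 17.22 kN.
ΣF_y = 0: O_y + T·sin57° − 20 − 20 = 0 → O_y = 40 − 31.6235 × 0.838671 = 13.48 kN.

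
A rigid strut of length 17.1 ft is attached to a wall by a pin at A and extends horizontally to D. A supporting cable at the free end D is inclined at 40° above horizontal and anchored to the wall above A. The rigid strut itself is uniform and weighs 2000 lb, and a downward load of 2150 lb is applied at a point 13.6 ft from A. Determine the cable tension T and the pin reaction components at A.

T = 4216 lb, A_x = 3230 lb, A_y = 1440 lb

ΣM about A: T·sin40°·17.1 − 2000·8.55 − 2150·13.6 = 0 → T = 46340/(17.1·0.642788) = 4215.92 ≈ 4216 lb.
ΣF_x = 0: A_x − T·cos40° = 0 → A_x = 4215.92 × 0.766044 = 3230 lb.
ΣF_y = 0: A_y + T·sin40° − 2000 − 2150 = 0 → A_y = 4150 − 4215.92 × 0.642788 = 1440 lb.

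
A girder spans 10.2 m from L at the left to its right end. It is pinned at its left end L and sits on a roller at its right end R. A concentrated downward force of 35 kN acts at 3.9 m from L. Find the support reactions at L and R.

L_x = 0, L_y = 21.62 kN, R_y = 13.38 kN

Taking moments about L: R_y·10.2 − 35·3.9 = 0 → R_y = 136.5/10.2 = 13.3824 ≈ 13.38 kN.
ΣF_y = 0: L_y + 13.3824 − 35 = 0 → L_y = 21.62 kN.
ΣF_x = 0: no horizontal applied forces, so L_x = 0.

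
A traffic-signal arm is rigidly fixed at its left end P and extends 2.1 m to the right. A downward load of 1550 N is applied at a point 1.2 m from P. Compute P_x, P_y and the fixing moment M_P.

ΣF_x = 0: P_x = 0.
ΣF_y = 0: P_y − 1550 = 0 → P_y = 1550 N.
ΣM about P: M_P − 1550·1.2 = 0 → M_P = 1860 N·m.

P_x = 0, P_y = 1550 N, M_P = 1860 N·m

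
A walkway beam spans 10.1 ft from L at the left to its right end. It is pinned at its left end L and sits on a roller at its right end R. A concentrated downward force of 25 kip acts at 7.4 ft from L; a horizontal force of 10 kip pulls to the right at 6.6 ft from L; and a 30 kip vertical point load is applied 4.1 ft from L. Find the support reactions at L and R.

Moments about L: R_y·10.1 − 25·7.4 − 30·4.1 = 0 → R_y = 308/10.1 = 30.495 ≈ 30.50 kip.
ΣF_y = 0: L_y + 30.495 − 25 − 30 = 0 → L_y = 24.50 kip.
ΣF_x = 0: L_x + 10 = 0 → L_x = -10.00 kip.

L_x = -10.00 kip, L_y = 24.50 kip, R_y = 30.50 kip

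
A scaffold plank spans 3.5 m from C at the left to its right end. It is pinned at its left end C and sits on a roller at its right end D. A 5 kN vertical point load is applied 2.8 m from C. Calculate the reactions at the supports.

C_x = 0, C_y = 1.000 kN, D_y = 4.000 kN

Taking moments about C: D_y·3.5 − 5·2.8 = 0 → D_y = 14/3.5 = 4.000 kN.
ΣF_y = 0: C_y + 4 − 5 = 0 → C_y = 1.000 kN.
ΣF_x = 0: no horizontal applied forces, so C_x = 0.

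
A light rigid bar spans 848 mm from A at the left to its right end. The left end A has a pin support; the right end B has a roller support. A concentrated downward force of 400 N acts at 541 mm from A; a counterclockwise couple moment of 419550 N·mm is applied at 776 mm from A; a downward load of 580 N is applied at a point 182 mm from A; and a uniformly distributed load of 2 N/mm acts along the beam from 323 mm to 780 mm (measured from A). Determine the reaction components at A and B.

Resultant of the distributed load: 2 × 457 = 914 N at 551.5 mm from A.
Moments about A: B_y·848 − 400·541 + 419550 − 580·182 − (2·457)·551.5 = 0 → B_y = 406481/848 = 479.341 ≈ 479.3 N.
ΣF_y = 0: A_y + 479.341 − 400 − 580 − 2·457 = 0 → A_y = 1415 N.
ΣF_x = 0: no horizontal applied forces, so A_x = 0.

A_x = 0, A_y = 1415 N, B_y = 479.3 N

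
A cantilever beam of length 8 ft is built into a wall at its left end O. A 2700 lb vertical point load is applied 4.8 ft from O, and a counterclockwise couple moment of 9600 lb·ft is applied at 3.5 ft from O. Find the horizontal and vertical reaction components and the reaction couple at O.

O_x = 0, O_y = 2700 lb, M_O = 3360 lb·ft

ΣF_x = 0: O_x = 0.
ΣF_y = 0: O_y − 2700 = 0 → O_y = 2700 lb.
ΣM about O: M_O − 2700·4.8 + 9600 = 0 → M_O = 3360 lb·ft.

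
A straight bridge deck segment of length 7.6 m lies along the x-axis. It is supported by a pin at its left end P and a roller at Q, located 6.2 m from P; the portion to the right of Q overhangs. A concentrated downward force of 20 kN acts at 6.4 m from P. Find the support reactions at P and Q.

Moments about P: Q_y·6.2 − 20·6.4 = 0 → Q_y = 128/6.2 = 20.6452 ≈ 20.65 kN.
ΣF_y = 0: P_y + 20.6452 − 20 = 0 → P_y = -0.6452 kN.
ΣF_x = 0: no horizontal applied forces, so P_x = 0.

P_x = 0, P_y = -0.6452 kN, Q_y = 20.65 kN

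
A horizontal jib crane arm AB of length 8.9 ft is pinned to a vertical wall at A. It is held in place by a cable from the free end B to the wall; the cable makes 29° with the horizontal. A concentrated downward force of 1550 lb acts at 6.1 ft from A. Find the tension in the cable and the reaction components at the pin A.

T = 2191 lb, A_x = 1917 lb, A_y = 487.6 lb

ΣM about A: T·sin29°·8.9 − 1550·6.1 = 0 → T = 9455/(8.9·0.48481) = 2191.29 ≈ 2191 lb.
ΣF_x = 0: A_x − T·cos29° = 0 → A_x = 2191.29 × 0.87462 = 1917 lb.
ΣF_y = 0: A_y + T·sin29° − 1550 = 0 → A_y = 1550 − 2191.29 × 0.48481 = 487.6 lb.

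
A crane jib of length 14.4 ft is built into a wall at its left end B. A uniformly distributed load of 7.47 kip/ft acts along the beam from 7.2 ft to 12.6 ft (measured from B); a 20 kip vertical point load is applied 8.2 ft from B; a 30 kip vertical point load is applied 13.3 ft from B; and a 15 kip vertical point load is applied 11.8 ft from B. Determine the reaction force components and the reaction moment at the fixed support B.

Resultant of the distributed load: 7.47 × 5.4 = 40.338 kip at 9.9 ft from B.
ΣF_x = 0: B_x = 0.
ΣF_y = 0: B_y − 7.47·5.4 − 20 − 30 − 15 = 0 → B_y = 105.3 kip.
ΣM about B: M_B − (7.47·5.4)·9.9 − 20·8.2 − 30·13.3 − 15·11.8 = 0 → M_B = 1139 kip·ft.

B_x = 0, B_y = 105.3 kip, M_B = 1139 kip·ft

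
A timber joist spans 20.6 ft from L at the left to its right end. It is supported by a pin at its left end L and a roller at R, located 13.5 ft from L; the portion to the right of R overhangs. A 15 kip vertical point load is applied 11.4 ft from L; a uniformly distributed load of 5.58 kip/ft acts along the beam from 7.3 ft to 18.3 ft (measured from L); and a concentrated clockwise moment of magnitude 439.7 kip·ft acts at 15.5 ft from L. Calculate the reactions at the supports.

L_x = 0, L_y = -27.05 kip, R_y = 103.4 kip

Resultant of the distributed load: 5.58 × 11 = 61.38 kip at 12.8 ft from L.
Moments about L: R_y·13.5 − 15·11.4 − (5.58·11)·12.8 − 439.7 = 0 → R_y = 1396.364/13.5 = 103.434 ≈ 103.4 kip.
ΣF_y = 0: L_y + 103.434 − 15 − 5.58·11 = 0 → L_y = -27.05 kip.
ΣF_x = 0: no horizontal applied forces, so L_x = 0.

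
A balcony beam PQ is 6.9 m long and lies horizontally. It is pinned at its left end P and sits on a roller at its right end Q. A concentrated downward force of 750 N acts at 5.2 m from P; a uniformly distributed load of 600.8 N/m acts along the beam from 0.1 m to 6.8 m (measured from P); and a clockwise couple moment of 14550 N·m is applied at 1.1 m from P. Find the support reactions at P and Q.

P_x = 0, P_y = 88.77 N, Q_y = 4687 N

Resultant of the distributed load: 600.8 × 6.7 = 4025.36 N at 3.45 m from P.
Moments about P: Q_y·6.9 − 750·5.2 − (600.8·6.7)·3.45 − 14550 = 0 → Q_y = 32337.492/6.9 = 4686.59 ≈ 4687 N.
ΣF_y = 0: P_y + 4686.59 − 750 − 600.8·6.7 = 0 → P_y = 88.77 N.
ΣF_x = 0: no horizontal applied forces, so P_x = 0.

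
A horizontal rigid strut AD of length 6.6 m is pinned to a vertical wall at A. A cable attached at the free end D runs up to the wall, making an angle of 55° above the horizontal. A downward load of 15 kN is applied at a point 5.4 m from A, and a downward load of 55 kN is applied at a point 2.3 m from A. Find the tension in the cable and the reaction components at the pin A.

ΣM about A: T·sin55°·6.6 − 15·5.4 − 55·2.3 = 0 → T = 207.5/(6.6·0.819152) = 38.3804 ≈ 38.38 kN.
ΣF_x = 0: A_x − T·cos55° = 0 → A_x = 38.3804 × 0.573576 = 22.01 kN.
ΣF_y = 0: A_y + T·sin55° − 15 − 55 = 0 → A_y = 70 − 38.3804 × 0.819152 = 38.56 kN.

T = 38.38 kN, A_x = 22.01 kN, A_y = 38.56 kN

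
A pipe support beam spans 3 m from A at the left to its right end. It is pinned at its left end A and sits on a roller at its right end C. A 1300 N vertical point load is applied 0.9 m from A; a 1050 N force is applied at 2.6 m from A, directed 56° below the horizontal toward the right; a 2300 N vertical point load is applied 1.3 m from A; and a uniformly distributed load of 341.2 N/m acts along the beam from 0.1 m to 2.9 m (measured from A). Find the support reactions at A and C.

A_x = -587.2 N, A_y = 2807 N, C_y = 2619 N

Resultant of the distributed load: 341.2 × 2.8 = 955.36 N at 1.5 m from A.
ΣM about A: C_y·3 − 1300·0.9 − 1050·sin56°·2.6 − 2300·1.3 − (341.2·2.8)·1.5 = 0 → C_y = 7856.31/3 = 2618.77 ≈ 2619 N.
ΣF_y = 0: A_y + 2618.77 − 1300 − 1050·sin56° − 2300 − 341.2·2.8 = 0 → A_y = 2807 N.
ΣF_x = 0: A_x + 1050·cos56° = 0 → A_x = -587.2 N.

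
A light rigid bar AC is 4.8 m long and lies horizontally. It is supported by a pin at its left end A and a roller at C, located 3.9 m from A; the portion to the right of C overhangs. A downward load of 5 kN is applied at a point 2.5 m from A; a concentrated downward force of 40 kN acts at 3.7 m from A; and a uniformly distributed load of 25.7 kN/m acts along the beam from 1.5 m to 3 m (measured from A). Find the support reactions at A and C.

Resultant of the distributed load: 25.7 × 1.5 = 38.55 kN at 2.25 m from A.
ΣM about A: C_y·3.9 − 5·2.5 − 40·3.7 − (25.7·1.5)·2.25 = 0 → C_y = 247.2375/3.9 = 63.3942 ≈ 63.39 kN.
ΣF_y = 0: A_y + 63.3942 − 5 − 40 − 25.7·1.5 = 0 → A_y = 20.16 kN.
ΣF_x = 0: no horizontal applied forces, so A_x = 0.

A_x = 0, A_y = 20.16 kN, C_y = 63.39 kN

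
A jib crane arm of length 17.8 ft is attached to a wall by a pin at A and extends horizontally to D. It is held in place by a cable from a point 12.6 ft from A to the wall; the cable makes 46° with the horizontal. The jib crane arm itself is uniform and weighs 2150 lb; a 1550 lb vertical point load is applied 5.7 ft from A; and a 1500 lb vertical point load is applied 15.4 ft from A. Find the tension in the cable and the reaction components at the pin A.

ΣM about A: T·sin46°·12.6 − 2150·8.9 − 1550·5.7 − 1500·15.4 = 0 → T = 51070/(12.6·0.71934) = 5634.57 ≈ 5635 lb.
ΣF_x = 0: A_x − T·cos46° = 0 → A_x = 5634.57 × 0.694658 = 3914 lb.
ΣF_y = 0: A_y + T·sin46° − 2150 − 1550 − 1500 = 0 → A_y = 5200 − 5634.57 × 0.71934 = 1147 lb.

T = 5635 lb, A_x = 3914 lb, A_y = 1147 lb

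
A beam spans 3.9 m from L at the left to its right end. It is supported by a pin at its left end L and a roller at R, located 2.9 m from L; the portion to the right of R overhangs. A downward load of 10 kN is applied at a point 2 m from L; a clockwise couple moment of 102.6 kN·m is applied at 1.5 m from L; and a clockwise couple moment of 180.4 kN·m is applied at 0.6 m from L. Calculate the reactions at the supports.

ΣM about L: R_y·2.9 − 10·2 − 102.6 − 180.4 = 0 → R_y = 303/2.9 = 104.483 ≈ 104.5 kN.
ΣF_y = 0: L_y + 104.483 − 10 = 0 → L_y = -94.48 kN.
ΣF_x = 0: no horizontal applied forces, so L_x = 0.

L_x = 0, L_y = -94.48 kN, R_y = 104.5 kN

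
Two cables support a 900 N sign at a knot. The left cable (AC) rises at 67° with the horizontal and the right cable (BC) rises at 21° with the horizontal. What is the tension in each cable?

T_AC = 840.7 N, T_BC = 351.9 N

ΣF_x = 0: −T_AC·cos67° + T_BC·cos21° = 0 → T_BC = 0.41853·T_AC.
ΣF_y = 0: T_AC·sin67° + T_BC·sin21° = 900.
Substitute: T_AC·(0.920505 + 0.41853·0.358368) = 900 → T_AC = 840.734 ≈ 840.7 N.
Then T_BC = 0.41853 × 840.734 = 351.9 N.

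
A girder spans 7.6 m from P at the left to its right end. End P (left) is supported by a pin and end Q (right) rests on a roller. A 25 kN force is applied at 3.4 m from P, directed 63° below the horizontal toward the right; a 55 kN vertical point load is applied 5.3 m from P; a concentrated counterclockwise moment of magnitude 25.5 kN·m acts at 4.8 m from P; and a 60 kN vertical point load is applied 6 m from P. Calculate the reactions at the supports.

P_x = -11.35 kN, P_y = 44.94 kN, Q_y = 92.33 kN

Taking moments about P: Q_y·7.6 − 25·sin63°·3.4 − 55·5.3 + 25.5 − 60·6 = 0 → Q_y = 701.736/7.6 = 92.3337 ≈ 92.33 kN.
ΣF_y = 0: P_y + 92.3337 − 25·sin63° − 55 − 60 = 0 → P_y = 44.94 kN.
ΣF_x = 0: P_x + 25·cos63° = 0 → P_x = -11.35 kN.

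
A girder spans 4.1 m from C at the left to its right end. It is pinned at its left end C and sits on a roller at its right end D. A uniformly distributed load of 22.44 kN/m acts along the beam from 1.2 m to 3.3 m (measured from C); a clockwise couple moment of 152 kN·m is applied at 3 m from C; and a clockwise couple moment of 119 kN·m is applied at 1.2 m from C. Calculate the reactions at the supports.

Resultant of the distributed load: 22.44 × 2.1 = 47.124 kN at 2.25 m from C.
ΣM about C: D_y·4.1 − (22.44·2.1)·2.25 − 152 − 119 = 0 → D_y = 377.029/4.1 = 91.9583 ≈ 91.96 kN.
ΣF_y = 0: C_y + 91.9583 − 22.44·2.1 = 0 → C_y = -44.83 kN.
ΣF_x = 0: no horizontal applied forces, so C_x = 0.

C_x = 0, C_y = -44.83 kN, D_y = 91.96 kN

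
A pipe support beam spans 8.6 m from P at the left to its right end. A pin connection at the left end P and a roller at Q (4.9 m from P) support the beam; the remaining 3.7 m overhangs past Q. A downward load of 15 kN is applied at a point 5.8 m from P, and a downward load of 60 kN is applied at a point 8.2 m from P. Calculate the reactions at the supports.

ΣM about P: Q_y·4.9 − 15·5.8 − 60·8.2 = 0 → Q_y = 579/4.9 = 118.163 ≈ 118.2 kN.
ΣF_y = 0: P_y + 118.163 − 15 − 60 = 0 → P_y = -43.16 kN.
ΣF_x = 0: no horizontal applied forces, so P_x = 0.

P_x = 0, P_y = -43.16 kN, Q_y = 118.2 kN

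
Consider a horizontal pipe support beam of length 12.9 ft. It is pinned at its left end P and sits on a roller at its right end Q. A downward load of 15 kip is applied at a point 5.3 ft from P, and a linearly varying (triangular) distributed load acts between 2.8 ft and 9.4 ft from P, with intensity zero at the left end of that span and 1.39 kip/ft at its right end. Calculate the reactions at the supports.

P_x = 0, P_y = 10.86 kip, Q_y = 8.723 kip

Resultant of the triangular load: ½ × 1.39 × 6.6 = 4.587 kip, acting at 7.2 ft from P (one-third of the span from the peak).
Taking moments about P: Q_y·12.9 − 15·5.3 − (½·1.39·6.6)·7.2 = 0 → Q_y = 112.5264/12.9 = 8.72298 ≈ 8.723 kip.
ΣF_y = 0: P_y + 8.72298 − 15 − ½·1.39·6.6 = 0 → P_y = 10.86 kip.
ΣF_x = 0: no horizontal applied forces, so P_x = 0.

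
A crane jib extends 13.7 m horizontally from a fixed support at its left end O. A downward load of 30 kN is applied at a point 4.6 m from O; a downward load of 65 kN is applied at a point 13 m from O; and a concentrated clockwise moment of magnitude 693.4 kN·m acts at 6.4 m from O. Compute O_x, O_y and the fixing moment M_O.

O_x = 0, O_y = 95.00 kN, M_O = 1676 kN·m

ΣF_x = 0: O_x = 0.
ΣF_y = 0: O_y − 30 − 65 = 0 → O_y = 95.00 kN.
ΣM about O: M_O − 30·4.6 − 65·13 − 693.4 = 0 → M_O = 1676 kN·m.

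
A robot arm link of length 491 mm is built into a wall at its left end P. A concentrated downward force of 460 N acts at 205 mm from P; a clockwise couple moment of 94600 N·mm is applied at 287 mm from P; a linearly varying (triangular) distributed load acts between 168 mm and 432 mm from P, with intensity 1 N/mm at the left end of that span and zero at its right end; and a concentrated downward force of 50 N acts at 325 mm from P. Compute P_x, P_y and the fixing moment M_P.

Resultant of the triangular load: ½ × 1 × 264 = 132 N, acting at 256 mm from P (one-third of the span from the peak).
ΣF_x = 0: P_x = 0.
ΣF_y = 0: P_y − 460 − ½·1·264 − 50 = 0 → P_y = 642.0 N.
ΣM about P: M_P − 460·205 − 94600 − (½·1·264)·256 − 50·325 = 0 → M_P = 238900 N·mm.

P_x = 0, P_y = 642.0 N, M_P = 238900 N·mm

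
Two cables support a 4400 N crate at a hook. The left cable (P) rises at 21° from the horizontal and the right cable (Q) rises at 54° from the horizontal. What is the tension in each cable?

T_P = 2677 N, T_Q = 4253 N

ΣF_x = 0: −T_P·cos21° + T_Q·cos54° = 0 → T_Q = 1.5883·T_P.
ΣF_y = 0: T_P·sin21° + T_Q·sin54° = 4400.
Substitute: T_P·(0.358368 + 1.5883·0.809017) = 4400 → T_P = 2677.49 ≈ 2677 N.
Then T_Q = 1.5883 × 2677.49 = 4253 N.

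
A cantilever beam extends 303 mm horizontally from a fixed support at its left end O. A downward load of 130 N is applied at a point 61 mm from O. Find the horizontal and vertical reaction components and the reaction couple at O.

ΣF_x = 0: O_x = 0.
ΣF_y = 0: O_y − 130 = 0 → O_y = 130.0 N.
ΣM about O: M_O − 130·61 = 0 → M_O = 7930 N·mm.

O_x = 0, O_y = 130.0 N, M_O = 7930 N·mm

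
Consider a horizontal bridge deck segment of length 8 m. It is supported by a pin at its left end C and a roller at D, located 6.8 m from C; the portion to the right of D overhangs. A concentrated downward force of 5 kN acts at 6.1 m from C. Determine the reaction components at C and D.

Moments about C: D_y·6.8 − 5·6.1 = 0 → D_y = 30.5/6.8 = 4.48529 ≈ 4.485 kN.
ΣF_y = 0: C_y + 4.48529 − 5 = 0 → C_y = 0.5147 kN.
ΣF_x = 0: no horizontal applied forces, so C_x = 0.

C_x = 0, C_y = 0.5147 kN, D_y = 4.485 kN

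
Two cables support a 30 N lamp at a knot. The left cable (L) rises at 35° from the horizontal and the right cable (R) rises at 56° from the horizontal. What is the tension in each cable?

T_L = 16.78 N, T_R = 24.58 N

ΣF_x = 0: −T_L·cos35° + T_R·cos56° = 0 → T_R = 1.46488·T_L.
ΣF_y = 0: T_L·sin35° + T_R·sin56° = 30.
Substitute: T_L·(0.573576 + 1.46488·0.829038) = 30 → T_L = 16.7784 ≈ 16.78 N.
Then T_R = 1.46488 × 16.7784 = 24.58 N.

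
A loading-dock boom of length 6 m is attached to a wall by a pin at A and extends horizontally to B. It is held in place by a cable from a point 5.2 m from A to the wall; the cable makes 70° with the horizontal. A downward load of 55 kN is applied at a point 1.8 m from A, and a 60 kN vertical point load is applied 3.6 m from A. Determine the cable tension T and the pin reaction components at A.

ΣM about A: T·sin70°·5.2 − 55·1.8 − 60·3.6 = 0 → T = 315/(5.2·0.939693) = 64.4646 ≈ 64.46 kN.
ΣF_x = 0: A_x − T·cos70° = 0 → A_x = 64.4646 × 0.34202 = 22.05 kN.
ΣF_y = 0: A_y + T·sin70° − 55 − 60 = 0 → A_y = 115 − 64.4646 × 0.939693 = 54.42 kN.

T = 64.46 kN, A_x = 22.05 kN, A_y = 54.42 kN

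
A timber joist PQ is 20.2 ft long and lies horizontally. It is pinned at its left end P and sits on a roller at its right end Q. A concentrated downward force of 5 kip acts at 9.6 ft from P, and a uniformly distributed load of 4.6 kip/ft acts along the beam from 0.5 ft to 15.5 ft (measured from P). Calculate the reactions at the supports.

P_x = 0, P_y = 44.30 kip, Q_y = 29.70 kip

Resultant of the distributed load: 4.6 × 15 = 69 kip at 8 ft from P.
ΣM about P: Q_y·20.2 − 5·9.6 − (4.6·15)·8 = 0 → Q_y = 600/20.2 = 29.703 ≈ 29.70 kip.
ΣF_y = 0: P_y + 29.703 − 5 − 4.6·15 = 0 → P_y = 44.30 kip.
ΣF_x = 0: no horizontal applied forces, so P_x = 0.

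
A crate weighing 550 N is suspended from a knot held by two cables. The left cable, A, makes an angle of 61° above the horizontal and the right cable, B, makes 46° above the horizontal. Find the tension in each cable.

ΣF_x = 0: −T_A·cos61° + T_B·cos46° = 0 → T_B = 0.697911·T_A.
ΣF_y = 0: T_A·sin61° + T_B·sin46° = 550.
Substitute: T_A·(0.87462 + 0.697911·0.71934) = 550 → T_A = 399.519 ≈ 399.5 N.
Then T_B = 0.697911 × 399.519 = 278.8 N.

T_A = 399.5 N, T_B = 278.8 N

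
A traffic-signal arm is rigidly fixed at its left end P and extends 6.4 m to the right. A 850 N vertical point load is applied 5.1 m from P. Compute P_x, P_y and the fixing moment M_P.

ΣF_x = 0: P_x = 0.
ΣF_y = 0: P_y − 850 = 0 → P_y = 850.0 N.
ΣM about P: M_P − 850·5.1 = 0 → M_P = 4335 N·m.

P_x = 0, P_y = 850.0 N, M_P = 4335 N·m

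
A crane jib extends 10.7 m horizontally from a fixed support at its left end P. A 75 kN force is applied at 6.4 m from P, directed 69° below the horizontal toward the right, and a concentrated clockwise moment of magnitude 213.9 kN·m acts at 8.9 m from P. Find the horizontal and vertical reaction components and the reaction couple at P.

ΣF_x = 0: P_x + 75·cos69° = 0 → P_x = -26.88 kN.
ΣF_y = 0: P_y − 75·sin69° = 0 → P_y = 70.02 kN.
ΣM about P: M_P − 75·sin69°·6.4 − 213.9 = 0 → M_P = 662.0 kN·m.

P_x = -26.88 kN, P_y = 70.02 kN, M_P = 662.0 kN·m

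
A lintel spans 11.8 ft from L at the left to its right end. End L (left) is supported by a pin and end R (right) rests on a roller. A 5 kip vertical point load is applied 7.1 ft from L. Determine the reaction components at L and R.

L_x = 0, L_y = 1.992 kip, R_y = 3.008 kip

Taking moments about L: R_y·11.8 − 5·7.1 = 0 → R_y = 35.5/11.8 = 3.00847 ≈ 3.008 kip.
ΣF_y = 0: L_y + 3.00847 − 5 = 0 → L_y = 1.992 kip.
ΣF_x = 0: no horizontal applied forces, so L_x = 0.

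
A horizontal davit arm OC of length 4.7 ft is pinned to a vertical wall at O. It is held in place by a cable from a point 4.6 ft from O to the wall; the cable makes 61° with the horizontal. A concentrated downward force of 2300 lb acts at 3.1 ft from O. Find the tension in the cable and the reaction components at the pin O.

ΣM about O: T·sin61°·4.6 − 2300·3.1 = 0 → T = 7130/(4.6·0.87462) = 1772.2 ≈ 1772 lb.
ΣF_x = 0: O_x − T·cos61° = 0 → O_x = 1772.2 × 0.48481 = 859.2 lb.
ΣF_y = 0: O_y + T·sin61° − 2300 = 0 → O_y = 2300 − 1772.2 × 0.87462 = 750.0 lb.

T = 1772 lb, O_x = 859.2 lb, O_y = 750.0 lb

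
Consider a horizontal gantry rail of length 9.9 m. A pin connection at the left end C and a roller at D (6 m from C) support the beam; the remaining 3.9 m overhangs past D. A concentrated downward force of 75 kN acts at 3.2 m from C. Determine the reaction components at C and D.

Moments about C: D_y·6 − 75·3.2 = 0 → D_y = 240/6 = 40.00 kN.
ΣF_y = 0: C_y + 40 − 75 = 0 → C_y = 35.00 kN.
ΣF_x = 0: no horizontal applied forces, so C_x = 0.

C_x = 0, C_y = 35.00 kN, D_y = 40.00 kN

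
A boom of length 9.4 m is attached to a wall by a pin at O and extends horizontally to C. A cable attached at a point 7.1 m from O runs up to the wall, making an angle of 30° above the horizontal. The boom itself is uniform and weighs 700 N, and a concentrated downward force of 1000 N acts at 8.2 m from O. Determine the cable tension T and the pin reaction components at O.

T = 3237 N, O_x = 2803 N, O_y = 81.69 N

ΣM about O: T·sin30°·7.1 − 700·4.7 − 1000·8.2 = 0 → T = 11490/(7.1·0.5) = 3236.62 ≈ 3237 N.
ΣF_x = 0: O_x − T·cos30° = 0 → O_x = 3236.62 × 0.866025 = 2803 N.
ΣF_y = 0: O_y + T·sin30° − 700 − 1000 = 0 → O_y = 1700 − 3236.62 × 0.5 = 81.69 N.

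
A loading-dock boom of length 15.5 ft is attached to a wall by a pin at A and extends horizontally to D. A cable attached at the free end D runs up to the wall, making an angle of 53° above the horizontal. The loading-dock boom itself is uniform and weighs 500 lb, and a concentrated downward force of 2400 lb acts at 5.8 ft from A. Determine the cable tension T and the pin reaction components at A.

ΣM about A: T·sin53°·15.5 − 500·7.75 − 2400·5.8 = 0 → T = 17795/(15.5·0.798636) = 1437.53 ≈ 1438 lb.
ΣF_x = 0: A_x − T·cos53° = 0 → A_x = 1437.53 × 0.601815 = 865.1 lb.
ΣF_y = 0: A_y + T·sin53° − 500 − 2400 = 0 → A_y = 2900 − 1437.53 × 0.798636 = 1752 lb.

T = 1438 lb, A_x = 865.1 lb, A_y = 1752 lb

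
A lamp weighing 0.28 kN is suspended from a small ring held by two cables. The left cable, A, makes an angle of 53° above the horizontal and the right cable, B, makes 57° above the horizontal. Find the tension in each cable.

T_A = 0.1623 kN, T_B = 0.1793 kN

ΣF_x = 0: −T_A·cos53° + T_B·cos57° = 0 → T_B = 1.10498·T_A.
ΣF_y = 0: T_A·sin53° + T_B·sin57° = 0.28.
Substitute: T_A·(0.798636 + 1.10498·0.838671) = 0.28 → T_A = 0.162286 ≈ 0.1623 kN.
Then T_B = 1.10498 × 0.162286 = 0.1793 kN.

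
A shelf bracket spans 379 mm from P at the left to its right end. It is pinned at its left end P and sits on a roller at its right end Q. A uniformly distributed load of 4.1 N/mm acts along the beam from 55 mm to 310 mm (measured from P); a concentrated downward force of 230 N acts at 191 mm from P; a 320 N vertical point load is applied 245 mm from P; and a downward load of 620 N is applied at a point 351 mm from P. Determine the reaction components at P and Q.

Resultant of the distributed load: 4.1 × 255 = 1045.5 N at 182.5 mm from P.
Moments about P: Q_y·379 − (4.1·255)·182.5 − 230·191 − 320·245 − 620·351 = 0 → Q_y = 530753.75/379 = 1400.41 ≈ 1400 N.
ΣF_y = 0: P_y + 1400.41 − 4.1·255 − 230 − 320 − 620 = 0 → P_y = 815.1 N.
ΣF_x = 0: no horizontal applied forces, so P_x = 0.

P_x = 0, P_y = 815.1 N, Q_y = 1400 N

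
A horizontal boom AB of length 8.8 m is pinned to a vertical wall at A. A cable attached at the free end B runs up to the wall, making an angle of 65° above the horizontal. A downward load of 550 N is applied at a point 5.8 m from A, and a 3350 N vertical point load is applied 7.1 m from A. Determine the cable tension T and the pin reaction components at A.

ΣM about A: T·sin65°·8.8 − 550·5.8 − 3350·7.1 = 0 → T = 26975/(8.8·0.906308) = 3382.23 ≈ 3382 N.
ΣF_x = 0: A_x − T·cos65° = 0 → A_x = 3382.23 × 0.422618 = 1429 N.
ΣF_y = 0: A_y + T·sin65° − 550 − 3350 = 0 → A_y = 3900 − 3382.23 × 0.906308 = 834.7 N.

T = 3382 N, A_x = 1429 N, A_y = 834.7 N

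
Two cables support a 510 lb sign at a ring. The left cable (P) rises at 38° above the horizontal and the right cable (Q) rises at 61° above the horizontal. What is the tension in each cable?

ΣF_x = 0: −T_P·cos38° + T_Q·cos61° = 0 → T_Q = 1.6254·T_P.
ΣF_y = 0: T_P·sin38° + T_Q·sin61° = 510.
Substitute: T_P·(0.615661 + 1.6254·0.87462) = 510 → T_P = 250.335 ≈ 250.3 lb.
Then T_Q = 1.6254 × 250.335 = 406.9 lb.

T_P = 250.3 lb, T_Q = 406.9 lb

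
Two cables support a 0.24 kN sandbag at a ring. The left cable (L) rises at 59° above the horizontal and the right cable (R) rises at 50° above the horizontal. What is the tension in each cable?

T_L = 0.1632 kN, T_R = 0.1307 kN

ΣF_x = 0: −T_L·cos59° + T_R·cos50° = 0 → T_R = 0.801257·T_L.
ΣF_y = 0: T_L·sin59° + T_R·sin50° = 0.24.
Substitute: T_L·(0.857167 + 0.801257·0.766044) = 0.24 → T_L = 0.163158 ≈ 0.1632 kN.
Then T_R = 0.801257 × 0.163158 = 0.1307 kN.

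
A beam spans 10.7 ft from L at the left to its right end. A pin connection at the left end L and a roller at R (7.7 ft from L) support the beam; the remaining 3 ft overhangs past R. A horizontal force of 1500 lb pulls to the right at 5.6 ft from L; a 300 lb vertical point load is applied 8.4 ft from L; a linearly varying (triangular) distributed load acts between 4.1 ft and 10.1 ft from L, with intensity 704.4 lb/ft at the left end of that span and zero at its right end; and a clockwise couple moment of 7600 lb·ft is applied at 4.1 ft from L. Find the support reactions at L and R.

Resultant of the triangular load: ½ × 704.4 × 6 = 2113.2 lb, acting at 6.1 ft from L (one-third of the span from the peak).
Taking moments about L: R_y·7.7 − 300·8.4 − (½·704.4·6)·6.1 − 7600 = 0 → R_y = 23010.52/7.7 = 2988.38 ≈ 2988 lb.
ΣF_y = 0: L_y + 2988.38 − 300 − ½·704.4·6 = 0 → L_y = -575.2 lb.
ΣF_x = 0: L_x + 1500 = 0 → L_x = -1500 lb.

L_x = -1500 lb, L_y = -575.2 lb, R_y = 2988 lb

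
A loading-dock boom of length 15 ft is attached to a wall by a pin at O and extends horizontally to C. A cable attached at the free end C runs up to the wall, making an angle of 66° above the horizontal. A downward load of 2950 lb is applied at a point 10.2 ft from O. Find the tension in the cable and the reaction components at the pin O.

ΣM about O: T·sin66°·15 − 2950·10.2 = 0 → T = 30090/(15·0.913545) = 2195.84 ≈ 2196 lb.
ΣF_x = 0: O_x − T·cos66° = 0 → O_x = 2195.84 × 0.406737 = 893.1 lb.
ΣF_y = 0: O_y + T·sin66° − 2950 = 0 → O_y = 2950 − 2195.84 × 0.913545 = 944.0 lb.

T = 2196 lb, O_x = 893.1 lb, O_y = 944.0 lb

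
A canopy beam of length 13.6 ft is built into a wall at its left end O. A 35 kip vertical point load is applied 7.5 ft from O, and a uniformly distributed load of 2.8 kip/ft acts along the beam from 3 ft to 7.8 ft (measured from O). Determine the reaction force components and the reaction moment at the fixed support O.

O_x = 0, O_y = 48.44 kip, M_O = 335.1 kip·ft

Resultant of the distributed load: 2.8 × 4.8 = 13.44 kip at 5.4 ft from O.
ΣF_x = 0: O_x = 0.
ΣF_y = 0: O_y − 35 − 2.8·4.8 = 0 → O_y = 48.44 kip.
ΣM about O: M_O − 35·7.5 − (2.8·4.8)·5.4 = 0 → M_O = 335.1 kip·ft.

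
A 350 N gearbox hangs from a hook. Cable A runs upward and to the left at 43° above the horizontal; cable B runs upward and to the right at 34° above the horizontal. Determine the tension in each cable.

T_A = 297.8 N, T_B = 262.7 N

ΣF_x = 0: −T_A·cos43° + T_B·cos34° = 0 → T_B = 0.882172·T_A.
ΣF_y = 0: T_A·sin43° + T_B·sin34° = 350.
Substitute: T_A·(0.681998 + 0.882172·0.559193) = 350 → T_A = 297.796 ≈ 297.8 N.
Then T_B = 0.882172 × 297.796 = 262.7 N.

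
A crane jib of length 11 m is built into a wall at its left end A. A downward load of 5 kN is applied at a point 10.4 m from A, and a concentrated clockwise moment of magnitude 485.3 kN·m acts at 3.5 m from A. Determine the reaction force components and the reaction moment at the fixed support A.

ΣF_x = 0: A_x = 0.
ΣF_y = 0: A_y − 5 = 0 → A_y = 5.000 kN.
ΣM about A: M_A − 5·10.4 − 485.3 = 0 → M_A = 537.3 kN·m.

A_x = 0, A_y = 5.000 kN, M_A = 537.3 kN·m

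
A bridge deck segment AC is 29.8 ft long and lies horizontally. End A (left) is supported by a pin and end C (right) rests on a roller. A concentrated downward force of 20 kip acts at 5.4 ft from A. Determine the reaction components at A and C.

Taking moments about A: C_y·29.8 − 20·5.4 = 0 → C_y = 108/29.8 = 3.62416 ≈ 3.624 kip.
ΣF_y = 0: A_y + 3.62416 − 20 = 0 → A_y = 16.38 kip.
ΣF_x = 0: no horizontal applied forces, so A_x = 0.

A_x = 0, A_y = 16.38 kip, C_y = 3.624 kip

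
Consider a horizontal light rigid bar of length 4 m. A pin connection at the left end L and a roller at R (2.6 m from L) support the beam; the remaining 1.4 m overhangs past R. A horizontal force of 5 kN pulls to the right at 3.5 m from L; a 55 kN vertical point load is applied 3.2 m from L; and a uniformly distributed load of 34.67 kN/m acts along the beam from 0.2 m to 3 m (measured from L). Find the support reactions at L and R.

Resultant of the distributed load: 34.67 × 2.8 = 97.076 kN at 1.6 m from L.
Taking moments about L: R_y·2.6 − 55·3.2 − (34.67·2.8)·1.6 = 0 → R_y = 331.3216/2.6 = 127.431 ≈ 127.4 kN.
ΣF_y = 0: L_y + 127.431 − 55 − 34.67·2.8 = 0 → L_y = 24.64 kN.
ΣF_x = 0: L_x + 5 = 0 → L_x = -5.000 kN.

L_x = -5.000 kN, L_y = 24.64 kN, R_y = 127.4 kN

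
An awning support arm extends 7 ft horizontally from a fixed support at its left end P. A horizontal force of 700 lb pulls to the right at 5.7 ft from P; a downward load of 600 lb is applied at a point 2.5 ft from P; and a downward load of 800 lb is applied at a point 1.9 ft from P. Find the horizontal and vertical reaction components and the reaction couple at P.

ΣF_x = 0: P_x + 700 = 0 → P_x = -700.0 lb.
ΣF_y = 0: P_y − 600 − 800 = 0 → P_y = 1400 lb.
ΣM about P: M_P − 600·2.5 − 800·1.9 = 0 → M_P = 3020 lb·ft.

P_x = -700.0 lb, P_y = 1400 lb, M_P = 3020 lb·ft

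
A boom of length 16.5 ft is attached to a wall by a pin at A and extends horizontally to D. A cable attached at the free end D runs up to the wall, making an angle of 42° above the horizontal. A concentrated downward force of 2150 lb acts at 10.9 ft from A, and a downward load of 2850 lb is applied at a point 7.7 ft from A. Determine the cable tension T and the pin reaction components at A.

ΣM about A: T·sin42°·16.5 − 2150·10.9 − 2850·7.7 = 0 → T = 45380/(16.5·0.669131) = 4110.26 ≈ 4110 lb.
ΣF_x = 0: A_x − T·cos42° = 0 → A_x = 4110.26 × 0.743145 = 3055 lb.
ΣF_y = 0: A_y + T·sin42° − 2150 − 2850 = 0 → A_y = 5000 − 4110.26 × 0.669131 = 2250 lb.

T = 4110 lb, A_x = 3055 lb, A_y = 2250 lb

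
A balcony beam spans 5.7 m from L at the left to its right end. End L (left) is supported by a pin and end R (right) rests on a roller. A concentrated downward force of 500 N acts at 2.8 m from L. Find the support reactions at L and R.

Taking moments about L: R_y·5.7 − 500·2.8 = 0 → R_y = 1400/5.7 = 245.614 ≈ 245.6 N.
ΣF_y = 0: L_y + 245.614 − 500 = 0 → L_y = 254.4 N.
ΣF_x = 0: no horizontal applied forces, so L_x = 0.

L_x = 0, L_y = 254.4 N, R_y = 245.6 N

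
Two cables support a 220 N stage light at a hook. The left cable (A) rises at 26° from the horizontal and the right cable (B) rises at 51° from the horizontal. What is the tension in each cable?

T_A = 142.1 N, T_B = 202.9 N

ΣF_x = 0: −T_A·cos26° + T_B·cos51° = 0 → T_B = 1.4282·T_A.
ΣF_y = 0: T_A·sin26° + T_B·sin51° = 220.
Substitute: T_A·(0.438371 + 1.4282·0.777146) = 220 → T_A = 142.092 ≈ 142.1 N.
Then T_B = 1.4282 × 142.092 = 202.9 N.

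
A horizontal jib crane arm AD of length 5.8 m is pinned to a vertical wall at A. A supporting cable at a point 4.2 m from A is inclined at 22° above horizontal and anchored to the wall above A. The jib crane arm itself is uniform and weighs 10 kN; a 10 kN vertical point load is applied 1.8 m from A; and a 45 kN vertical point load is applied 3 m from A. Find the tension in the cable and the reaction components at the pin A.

ΣM about A: T·sin22°·4.2 − 10·2.9 − 10·1.8 − 45·3 = 0 → T = 182/(4.2·0.374607) = 115.677 ≈ 115.7 kN.
ΣF_x = 0: A_x − T·cos22° = 0 → A_x = 115.677 × 0.927184 = 107.3 kN.
ΣF_y = 0: A_y + T·sin22° − 10 − 10 − 45 = 0 → A_y = 65 − 115.677 × 0.374607 = 21.67 kN.

T = 115.7 kN, A_x = 107.3 kN, A_y = 21.67 kN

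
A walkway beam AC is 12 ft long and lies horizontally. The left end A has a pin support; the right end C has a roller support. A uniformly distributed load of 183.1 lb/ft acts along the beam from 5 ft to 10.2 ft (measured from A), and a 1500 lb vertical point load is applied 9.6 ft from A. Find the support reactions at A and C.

Resultant of the distributed load: 183.1 × 5.2 = 952.12 lb at 7.6 ft from A.
Moments about A: C_y·12 − (183.1·5.2)·7.6 − 1500·9.6 = 0 → C_y = 21636.112/12 = 1803.01 ≈ 1803 lb.
ΣF_y = 0: A_y + 1803.01 − 183.1·5.2 − 1500 = 0 → A_y = 649.1 lb.
ΣF_x = 0: no horizontal applied forces, so A_x = 0.

A_x = 0, A_y = 649.1 lb, C_y = 1803 lb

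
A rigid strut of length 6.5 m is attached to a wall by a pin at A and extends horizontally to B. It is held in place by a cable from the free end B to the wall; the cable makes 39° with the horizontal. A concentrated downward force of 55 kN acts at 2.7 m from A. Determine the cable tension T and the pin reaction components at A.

T = 36.30 kN, A_x = 28.21 kN, A_y = 32.15 kN

ΣM about A: T·sin39°·6.5 − 55·2.7 = 0 → T = 148.5/(6.5·0.62932) = 36.3029 ≈ 36.30 kN.
ΣF_x = 0: A_x − T·cos39° = 0 → A_x = 36.3029 × 0.777146 = 28.21 kN.
ΣF_y = 0: A_y + T·sin39° − 55 = 0 → A_y = 55 − 36.3029 × 0.62932 = 32.15 kN.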